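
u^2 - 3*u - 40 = (u - 8)*(u + 5)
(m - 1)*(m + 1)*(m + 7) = m^3 + 7*m^2 - m - 7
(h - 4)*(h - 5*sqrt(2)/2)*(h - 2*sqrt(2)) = h^3 - 9*sqrt(2)*h^2/2 - 4*h^2 + 10*h + 18*sqrt(2)*h - 40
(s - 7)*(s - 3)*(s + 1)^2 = s^4 - 8*s^3 + 2*s^2 + 32*s + 21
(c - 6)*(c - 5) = c^2 - 11*c + 30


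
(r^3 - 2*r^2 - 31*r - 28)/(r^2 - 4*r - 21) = (r^2 + 5*r + 4)/(r + 3)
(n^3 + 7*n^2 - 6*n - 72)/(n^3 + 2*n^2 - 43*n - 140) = (n^2 + 3*n - 18)/(n^2 - 2*n - 35)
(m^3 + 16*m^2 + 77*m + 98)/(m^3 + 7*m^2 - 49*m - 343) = (m + 2)/(m - 7)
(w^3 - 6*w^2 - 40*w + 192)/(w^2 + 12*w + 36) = (w^2 - 12*w + 32)/(w + 6)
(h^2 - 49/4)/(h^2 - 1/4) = (4*h^2 - 49)/(4*h^2 - 1)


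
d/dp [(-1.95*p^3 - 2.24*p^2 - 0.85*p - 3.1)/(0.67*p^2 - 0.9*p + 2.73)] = (-1.3065*p^4 + 3.51*p^3 - 13.385*p^2 - 8.0764*p - 5.1105)/(0.4489*p^4 - 1.206*p^3 + 4.4682*p^2 - 4.914*p + 7.4529)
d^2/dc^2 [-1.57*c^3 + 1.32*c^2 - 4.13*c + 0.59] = 2.64 - 9.42*c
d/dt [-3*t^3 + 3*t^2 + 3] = 3*t*(2 - 3*t)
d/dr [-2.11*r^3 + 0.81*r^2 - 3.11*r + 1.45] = -6.33*r^2 + 1.62*r - 3.11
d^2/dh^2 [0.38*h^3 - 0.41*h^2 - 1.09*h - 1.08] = 2.28*h - 0.82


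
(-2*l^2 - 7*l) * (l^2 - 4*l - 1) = -2*l^4 + l^3 + 30*l^2 + 7*l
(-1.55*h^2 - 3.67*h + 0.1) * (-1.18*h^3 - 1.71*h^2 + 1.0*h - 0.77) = 1.829*h^5 + 6.9811*h^4 + 4.6077*h^3 - 2.6475*h^2 + 2.9259*h - 0.077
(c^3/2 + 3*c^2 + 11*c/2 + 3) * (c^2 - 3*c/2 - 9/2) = c^5/2 + 9*c^4/4 - 5*c^3/4 - 75*c^2/4 - 117*c/4 - 27/2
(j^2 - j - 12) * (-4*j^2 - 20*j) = -4*j^4 - 16*j^3 + 68*j^2 + 240*j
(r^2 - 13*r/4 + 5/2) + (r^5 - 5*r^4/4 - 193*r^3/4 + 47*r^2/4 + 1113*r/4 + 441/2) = r^5 - 5*r^4/4 - 193*r^3/4 + 51*r^2/4 + 275*r + 223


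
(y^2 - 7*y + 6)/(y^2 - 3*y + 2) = (y - 6)/(y - 2)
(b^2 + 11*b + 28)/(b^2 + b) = (b^2 + 11*b + 28)/(b*(b + 1))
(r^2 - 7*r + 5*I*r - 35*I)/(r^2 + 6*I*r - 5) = (r - 7)/(r + I)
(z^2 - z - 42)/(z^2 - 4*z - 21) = (z + 6)/(z + 3)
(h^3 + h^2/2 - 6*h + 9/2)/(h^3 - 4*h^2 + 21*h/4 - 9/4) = 2*(h + 3)/(2*h - 3)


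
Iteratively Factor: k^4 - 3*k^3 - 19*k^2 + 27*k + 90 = (k - 3)*(k^3 - 19*k - 30) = (k - 5)*(k - 3)*(k^2 + 5*k + 6) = (k - 5)*(k - 3)*(k + 2)*(k + 3)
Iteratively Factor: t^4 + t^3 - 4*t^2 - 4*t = (t - 2)*(t^3 + 3*t^2 + 2*t) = (t - 2)*(t + 2)*(t^2 + t) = t*(t - 2)*(t + 2)*(t + 1)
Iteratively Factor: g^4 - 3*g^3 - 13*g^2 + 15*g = (g + 3)*(g^3 - 6*g^2 + 5*g) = (g - 1)*(g + 3)*(g^2 - 5*g) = g*(g - 1)*(g + 3)*(g - 5)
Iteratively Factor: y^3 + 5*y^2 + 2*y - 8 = (y + 2)*(y^2 + 3*y - 4) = (y - 1)*(y + 2)*(y + 4)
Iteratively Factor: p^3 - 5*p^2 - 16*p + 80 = (p - 4)*(p^2 - p - 20) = (p - 5)*(p - 4)*(p + 4)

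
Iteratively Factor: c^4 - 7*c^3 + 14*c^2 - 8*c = (c - 1)*(c^3 - 6*c^2 + 8*c) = c*(c - 1)*(c^2 - 6*c + 8) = c*(c - 2)*(c - 1)*(c - 4)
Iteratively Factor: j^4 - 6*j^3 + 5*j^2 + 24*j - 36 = (j - 2)*(j^3 - 4*j^2 - 3*j + 18) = (j - 3)*(j - 2)*(j^2 - j - 6) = (j - 3)^2*(j - 2)*(j + 2)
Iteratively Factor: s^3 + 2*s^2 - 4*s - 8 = (s + 2)*(s^2 - 4) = (s - 2)*(s + 2)*(s + 2)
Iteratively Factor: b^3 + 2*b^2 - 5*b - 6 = (b + 1)*(b^2 + b - 6) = (b - 2)*(b + 1)*(b + 3)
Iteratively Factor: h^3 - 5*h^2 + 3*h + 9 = (h - 3)*(h^2 - 2*h - 3) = (h - 3)^2*(h + 1)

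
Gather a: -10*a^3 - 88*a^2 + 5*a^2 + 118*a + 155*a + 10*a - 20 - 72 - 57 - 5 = -10*a^3 - 83*a^2 + 283*a - 154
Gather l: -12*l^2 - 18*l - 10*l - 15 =-12*l^2 - 28*l - 15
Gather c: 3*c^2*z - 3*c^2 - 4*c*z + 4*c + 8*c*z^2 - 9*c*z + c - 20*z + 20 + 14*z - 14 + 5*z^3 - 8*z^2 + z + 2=c^2*(3*z - 3) + c*(8*z^2 - 13*z + 5) + 5*z^3 - 8*z^2 - 5*z + 8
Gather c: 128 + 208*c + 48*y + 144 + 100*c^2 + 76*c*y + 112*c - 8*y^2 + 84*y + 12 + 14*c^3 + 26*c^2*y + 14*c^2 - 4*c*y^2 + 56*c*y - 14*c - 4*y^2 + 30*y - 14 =14*c^3 + c^2*(26*y + 114) + c*(-4*y^2 + 132*y + 306) - 12*y^2 + 162*y + 270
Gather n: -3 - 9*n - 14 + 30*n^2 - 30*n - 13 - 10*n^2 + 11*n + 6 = 20*n^2 - 28*n - 24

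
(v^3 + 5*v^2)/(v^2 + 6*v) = v*(v + 5)/(v + 6)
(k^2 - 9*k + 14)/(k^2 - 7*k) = (k - 2)/k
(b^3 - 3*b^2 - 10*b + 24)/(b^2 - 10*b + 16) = (b^2 - b - 12)/(b - 8)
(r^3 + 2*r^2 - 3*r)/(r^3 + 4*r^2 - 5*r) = (r + 3)/(r + 5)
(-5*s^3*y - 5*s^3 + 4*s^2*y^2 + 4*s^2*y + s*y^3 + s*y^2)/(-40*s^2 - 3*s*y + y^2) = s*(-s*y - s + y^2 + y)/(-8*s + y)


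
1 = 1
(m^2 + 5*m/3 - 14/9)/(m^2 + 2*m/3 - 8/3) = (9*m^2 + 15*m - 14)/(3*(3*m^2 + 2*m - 8))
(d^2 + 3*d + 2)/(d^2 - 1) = (d + 2)/(d - 1)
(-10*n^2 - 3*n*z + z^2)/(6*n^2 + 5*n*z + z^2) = (-5*n + z)/(3*n + z)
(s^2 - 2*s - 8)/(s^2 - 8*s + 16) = (s + 2)/(s - 4)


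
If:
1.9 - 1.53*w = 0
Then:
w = 1.24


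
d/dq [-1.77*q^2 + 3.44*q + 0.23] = 3.44 - 3.54*q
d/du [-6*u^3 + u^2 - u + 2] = -18*u^2 + 2*u - 1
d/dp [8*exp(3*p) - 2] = 24*exp(3*p)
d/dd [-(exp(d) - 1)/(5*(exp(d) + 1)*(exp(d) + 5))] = (exp(2*d) - 2*exp(d) - 11)*exp(d)/(5*(exp(4*d) + 12*exp(3*d) + 46*exp(2*d) + 60*exp(d) + 25))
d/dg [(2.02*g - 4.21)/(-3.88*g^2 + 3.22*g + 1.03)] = (7.8376*g^2 - 32.6696*g + 15.6368)/(15.0544*g^4 - 24.9872*g^3 + 2.3756*g^2 + 6.6332*g + 1.0609)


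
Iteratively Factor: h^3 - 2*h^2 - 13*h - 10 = (h + 1)*(h^2 - 3*h - 10) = (h + 1)*(h + 2)*(h - 5)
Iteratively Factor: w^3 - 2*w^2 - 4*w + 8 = (w + 2)*(w^2 - 4*w + 4) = (w - 2)*(w + 2)*(w - 2)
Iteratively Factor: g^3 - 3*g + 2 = (g - 1)*(g^2 + g - 2) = (g - 1)^2*(g + 2)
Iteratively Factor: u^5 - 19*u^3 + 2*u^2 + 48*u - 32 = (u + 2)*(u^4 - 2*u^3 - 15*u^2 + 32*u - 16) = (u - 4)*(u + 2)*(u^3 + 2*u^2 - 7*u + 4) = (u - 4)*(u + 2)*(u + 4)*(u^2 - 2*u + 1) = (u - 4)*(u - 1)*(u + 2)*(u + 4)*(u - 1)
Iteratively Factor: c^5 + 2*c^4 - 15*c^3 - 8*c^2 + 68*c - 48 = (c + 4)*(c^4 - 2*c^3 - 7*c^2 + 20*c - 12) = (c - 1)*(c + 4)*(c^3 - c^2 - 8*c + 12) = (c - 2)*(c - 1)*(c + 4)*(c^2 + c - 6) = (c - 2)*(c - 1)*(c + 3)*(c + 4)*(c - 2)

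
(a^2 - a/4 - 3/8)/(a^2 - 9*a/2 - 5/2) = (a - 3/4)/(a - 5)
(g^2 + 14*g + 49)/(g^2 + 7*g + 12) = (g^2 + 14*g + 49)/(g^2 + 7*g + 12)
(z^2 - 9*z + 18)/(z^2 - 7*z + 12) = (z - 6)/(z - 4)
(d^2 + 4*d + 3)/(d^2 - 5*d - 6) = (d + 3)/(d - 6)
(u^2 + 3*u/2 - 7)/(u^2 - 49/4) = 2*(u - 2)/(2*u - 7)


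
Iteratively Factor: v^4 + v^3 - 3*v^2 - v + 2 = (v + 1)*(v^3 - 3*v + 2) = (v - 1)*(v + 1)*(v^2 + v - 2) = (v - 1)*(v + 1)*(v + 2)*(v - 1)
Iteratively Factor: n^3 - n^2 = (n - 1)*(n^2) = n*(n - 1)*(n)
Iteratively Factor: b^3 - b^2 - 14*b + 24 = (b - 2)*(b^2 + b - 12) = (b - 3)*(b - 2)*(b + 4)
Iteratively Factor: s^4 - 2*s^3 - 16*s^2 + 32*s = (s)*(s^3 - 2*s^2 - 16*s + 32) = s*(s - 2)*(s^2 - 16) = s*(s - 2)*(s + 4)*(s - 4)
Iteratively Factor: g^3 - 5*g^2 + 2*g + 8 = (g - 2)*(g^2 - 3*g - 4) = (g - 2)*(g + 1)*(g - 4)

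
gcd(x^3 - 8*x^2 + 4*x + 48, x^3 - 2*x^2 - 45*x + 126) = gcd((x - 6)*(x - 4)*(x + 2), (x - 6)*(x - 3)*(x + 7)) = x - 6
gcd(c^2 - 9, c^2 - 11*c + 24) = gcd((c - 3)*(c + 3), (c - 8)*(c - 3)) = c - 3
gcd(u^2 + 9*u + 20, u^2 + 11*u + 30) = u + 5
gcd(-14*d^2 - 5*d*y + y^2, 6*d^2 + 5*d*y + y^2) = 2*d + y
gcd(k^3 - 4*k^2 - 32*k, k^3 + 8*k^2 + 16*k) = k^2 + 4*k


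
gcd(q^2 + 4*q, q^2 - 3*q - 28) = q + 4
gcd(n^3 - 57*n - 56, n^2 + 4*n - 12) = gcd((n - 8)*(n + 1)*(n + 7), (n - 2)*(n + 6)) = 1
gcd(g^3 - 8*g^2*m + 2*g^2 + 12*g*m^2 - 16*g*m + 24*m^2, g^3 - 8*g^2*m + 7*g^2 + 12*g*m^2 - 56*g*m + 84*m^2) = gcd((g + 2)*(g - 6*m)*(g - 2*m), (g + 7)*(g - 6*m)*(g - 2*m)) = g^2 - 8*g*m + 12*m^2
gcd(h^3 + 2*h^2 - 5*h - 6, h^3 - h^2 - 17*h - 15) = h^2 + 4*h + 3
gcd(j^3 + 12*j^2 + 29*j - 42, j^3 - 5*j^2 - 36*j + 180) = j + 6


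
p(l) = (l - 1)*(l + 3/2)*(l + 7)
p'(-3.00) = -16.00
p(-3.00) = 24.00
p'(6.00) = 200.00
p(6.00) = 487.50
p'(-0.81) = -8.18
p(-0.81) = -7.73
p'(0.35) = 7.62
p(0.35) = -8.84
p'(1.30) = 26.57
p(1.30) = 6.97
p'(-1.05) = -10.44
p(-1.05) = -5.49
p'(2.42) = 55.87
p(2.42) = 52.44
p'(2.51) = 58.55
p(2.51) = 57.58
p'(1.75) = 37.44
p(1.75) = 21.33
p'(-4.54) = -4.27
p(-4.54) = 41.43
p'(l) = (l - 1)*(l + 3/2) + (l - 1)*(l + 7) + (l + 3/2)*(l + 7) = 3*l^2 + 15*l + 2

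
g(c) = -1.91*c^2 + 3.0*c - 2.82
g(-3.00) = -29.01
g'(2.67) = -7.20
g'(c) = 3.0 - 3.82*c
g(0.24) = -2.21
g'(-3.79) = 17.48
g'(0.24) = 2.08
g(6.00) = -53.58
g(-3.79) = -41.63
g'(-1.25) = 7.78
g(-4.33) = -51.62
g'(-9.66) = 39.90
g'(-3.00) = 14.46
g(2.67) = -8.43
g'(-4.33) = 19.54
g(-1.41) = -10.85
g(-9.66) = -210.03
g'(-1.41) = 8.39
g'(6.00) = -19.92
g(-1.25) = -9.55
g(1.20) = -1.97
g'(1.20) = -1.58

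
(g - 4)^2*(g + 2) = g^3 - 6*g^2 + 32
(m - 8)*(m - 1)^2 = m^3 - 10*m^2 + 17*m - 8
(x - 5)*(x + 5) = x^2 - 25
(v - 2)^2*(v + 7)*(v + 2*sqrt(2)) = v^4 + 2*sqrt(2)*v^3 + 3*v^3 - 24*v^2 + 6*sqrt(2)*v^2 - 48*sqrt(2)*v + 28*v + 56*sqrt(2)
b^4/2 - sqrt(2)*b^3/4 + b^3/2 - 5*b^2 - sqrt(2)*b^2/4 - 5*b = b*(b/2 + 1/2)*(b - 5*sqrt(2)/2)*(b + 2*sqrt(2))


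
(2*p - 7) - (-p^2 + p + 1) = p^2 + p - 8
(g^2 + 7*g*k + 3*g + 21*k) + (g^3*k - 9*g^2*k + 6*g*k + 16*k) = g^3*k - 9*g^2*k + g^2 + 13*g*k + 3*g + 37*k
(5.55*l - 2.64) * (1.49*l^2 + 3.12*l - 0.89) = 8.2695*l^3 + 13.3824*l^2 - 13.1763*l + 2.3496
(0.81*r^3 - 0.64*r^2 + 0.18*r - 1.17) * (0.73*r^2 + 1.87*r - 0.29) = 0.5913*r^5 + 1.0475*r^4 - 1.3003*r^3 - 0.3319*r^2 - 2.2401*r + 0.3393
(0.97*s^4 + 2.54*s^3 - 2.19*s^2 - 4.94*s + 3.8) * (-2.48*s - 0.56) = -2.4056*s^5 - 6.8424*s^4 + 4.0088*s^3 + 13.4776*s^2 - 6.6576*s - 2.128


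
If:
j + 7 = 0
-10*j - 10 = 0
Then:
No Solution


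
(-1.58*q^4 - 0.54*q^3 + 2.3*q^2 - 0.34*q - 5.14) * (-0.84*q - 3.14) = 1.3272*q^5 + 5.4148*q^4 - 0.236399999999999*q^3 - 6.9364*q^2 + 5.3852*q + 16.1396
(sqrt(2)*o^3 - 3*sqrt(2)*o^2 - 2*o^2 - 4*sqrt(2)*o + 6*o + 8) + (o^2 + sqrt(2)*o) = sqrt(2)*o^3 - 3*sqrt(2)*o^2 - o^2 - 3*sqrt(2)*o + 6*o + 8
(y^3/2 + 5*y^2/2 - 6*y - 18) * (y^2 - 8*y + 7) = y^5/2 - 3*y^4/2 - 45*y^3/2 + 95*y^2/2 + 102*y - 126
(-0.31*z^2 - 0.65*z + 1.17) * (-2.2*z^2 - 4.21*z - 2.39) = 0.682*z^4 + 2.7351*z^3 + 0.9034*z^2 - 3.3722*z - 2.7963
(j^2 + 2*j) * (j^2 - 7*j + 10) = j^4 - 5*j^3 - 4*j^2 + 20*j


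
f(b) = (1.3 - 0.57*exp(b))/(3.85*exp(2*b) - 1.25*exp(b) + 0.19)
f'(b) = (1.3 - 0.57*exp(b))*(-7.7*exp(2*b) + 1.25*exp(b))/(3.85*exp(2*b) - 1.25*exp(b) + 0.19)^2 - 0.57*exp(b)/(3.85*exp(2*b) - 1.25*exp(b) + 0.19)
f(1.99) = -0.01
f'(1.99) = 0.01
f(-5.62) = 7.00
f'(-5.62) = 0.16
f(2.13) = -0.01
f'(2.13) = 0.01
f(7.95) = -0.00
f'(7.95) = 0.00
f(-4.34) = 7.41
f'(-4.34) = 0.59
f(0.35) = 0.08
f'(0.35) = -0.31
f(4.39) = -0.00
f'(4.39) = 0.00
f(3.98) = -0.00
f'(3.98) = 0.00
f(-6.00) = 6.95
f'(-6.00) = 0.11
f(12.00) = 0.00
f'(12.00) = 0.00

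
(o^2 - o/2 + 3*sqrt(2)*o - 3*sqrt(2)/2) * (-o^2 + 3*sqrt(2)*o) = -o^4 + o^3/2 + 18*o^2 - 9*o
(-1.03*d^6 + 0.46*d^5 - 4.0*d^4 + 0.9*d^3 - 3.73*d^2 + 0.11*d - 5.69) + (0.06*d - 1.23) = -1.03*d^6 + 0.46*d^5 - 4.0*d^4 + 0.9*d^3 - 3.73*d^2 + 0.17*d - 6.92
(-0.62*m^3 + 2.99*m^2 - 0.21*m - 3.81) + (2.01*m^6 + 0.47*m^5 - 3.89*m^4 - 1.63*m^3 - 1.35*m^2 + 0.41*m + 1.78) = 2.01*m^6 + 0.47*m^5 - 3.89*m^4 - 2.25*m^3 + 1.64*m^2 + 0.2*m - 2.03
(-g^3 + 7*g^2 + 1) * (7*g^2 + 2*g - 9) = -7*g^5 + 47*g^4 + 23*g^3 - 56*g^2 + 2*g - 9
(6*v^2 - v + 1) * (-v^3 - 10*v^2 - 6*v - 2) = -6*v^5 - 59*v^4 - 27*v^3 - 16*v^2 - 4*v - 2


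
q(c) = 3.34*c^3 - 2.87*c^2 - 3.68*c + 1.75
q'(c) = 10.02*c^2 - 5.74*c - 3.68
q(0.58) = -0.70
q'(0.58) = -3.64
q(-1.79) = -20.01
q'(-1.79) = 38.70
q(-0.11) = 2.12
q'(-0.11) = -2.93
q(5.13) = 358.26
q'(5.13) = 230.57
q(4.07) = 164.41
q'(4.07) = 138.94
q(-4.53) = -350.96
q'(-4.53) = 227.94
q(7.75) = 1355.57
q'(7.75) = 553.66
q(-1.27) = -5.05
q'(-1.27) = 19.77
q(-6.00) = -800.93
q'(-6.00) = 391.48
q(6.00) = 597.79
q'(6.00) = 322.60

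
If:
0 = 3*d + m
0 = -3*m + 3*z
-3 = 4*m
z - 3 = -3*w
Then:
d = 1/4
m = -3/4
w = 5/4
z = -3/4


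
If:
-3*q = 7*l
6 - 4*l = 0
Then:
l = 3/2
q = -7/2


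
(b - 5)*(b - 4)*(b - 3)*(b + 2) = b^4 - 10*b^3 + 23*b^2 + 34*b - 120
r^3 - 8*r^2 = r^2*(r - 8)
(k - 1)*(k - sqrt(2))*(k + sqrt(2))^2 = k^4 - k^3 + sqrt(2)*k^3 - 2*k^2 - sqrt(2)*k^2 - 2*sqrt(2)*k + 2*k + 2*sqrt(2)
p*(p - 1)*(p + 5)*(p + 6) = p^4 + 10*p^3 + 19*p^2 - 30*p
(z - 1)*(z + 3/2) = z^2 + z/2 - 3/2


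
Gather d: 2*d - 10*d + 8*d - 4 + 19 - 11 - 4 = 0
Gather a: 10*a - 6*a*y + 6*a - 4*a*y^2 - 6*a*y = a*(-4*y^2 - 12*y + 16)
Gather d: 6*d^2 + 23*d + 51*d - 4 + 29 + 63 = 6*d^2 + 74*d + 88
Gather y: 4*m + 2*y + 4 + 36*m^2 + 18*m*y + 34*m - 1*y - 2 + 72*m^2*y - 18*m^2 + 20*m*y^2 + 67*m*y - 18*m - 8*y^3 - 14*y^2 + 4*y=18*m^2 + 20*m - 8*y^3 + y^2*(20*m - 14) + y*(72*m^2 + 85*m + 5) + 2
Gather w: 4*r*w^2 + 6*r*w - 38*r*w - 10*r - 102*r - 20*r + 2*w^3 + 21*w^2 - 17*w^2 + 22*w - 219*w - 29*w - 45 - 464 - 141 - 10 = -132*r + 2*w^3 + w^2*(4*r + 4) + w*(-32*r - 226) - 660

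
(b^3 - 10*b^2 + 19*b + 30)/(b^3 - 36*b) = (b^2 - 4*b - 5)/(b*(b + 6))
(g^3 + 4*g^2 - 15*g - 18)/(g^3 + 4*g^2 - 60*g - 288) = (g^2 - 2*g - 3)/(g^2 - 2*g - 48)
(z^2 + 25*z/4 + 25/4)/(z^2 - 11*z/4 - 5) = (z + 5)/(z - 4)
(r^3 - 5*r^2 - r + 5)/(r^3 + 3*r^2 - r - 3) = (r - 5)/(r + 3)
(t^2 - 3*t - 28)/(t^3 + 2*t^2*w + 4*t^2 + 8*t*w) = (t - 7)/(t*(t + 2*w))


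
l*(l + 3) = l^2 + 3*l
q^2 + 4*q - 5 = (q - 1)*(q + 5)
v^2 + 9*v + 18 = (v + 3)*(v + 6)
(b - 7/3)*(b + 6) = b^2 + 11*b/3 - 14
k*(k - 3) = k^2 - 3*k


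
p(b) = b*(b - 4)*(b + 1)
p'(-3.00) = 41.00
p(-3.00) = -42.00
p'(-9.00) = 293.00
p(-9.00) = -936.00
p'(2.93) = 4.17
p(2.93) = -12.32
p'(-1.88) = 17.88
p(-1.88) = -9.73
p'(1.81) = -5.03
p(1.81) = -11.14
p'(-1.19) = 7.39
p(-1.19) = -1.17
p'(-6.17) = 147.23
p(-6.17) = -324.41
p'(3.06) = 5.73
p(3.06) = -11.68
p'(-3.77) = 61.26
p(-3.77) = -81.14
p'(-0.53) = 0.02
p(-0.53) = 1.13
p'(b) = b*(b - 4) + b*(b + 1) + (b - 4)*(b + 1)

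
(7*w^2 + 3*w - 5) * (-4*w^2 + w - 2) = -28*w^4 - 5*w^3 + 9*w^2 - 11*w + 10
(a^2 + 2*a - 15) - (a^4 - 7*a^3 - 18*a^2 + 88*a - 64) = -a^4 + 7*a^3 + 19*a^2 - 86*a + 49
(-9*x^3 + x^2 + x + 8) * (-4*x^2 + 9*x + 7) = 36*x^5 - 85*x^4 - 58*x^3 - 16*x^2 + 79*x + 56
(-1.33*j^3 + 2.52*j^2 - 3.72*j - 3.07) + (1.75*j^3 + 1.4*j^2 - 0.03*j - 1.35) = 0.42*j^3 + 3.92*j^2 - 3.75*j - 4.42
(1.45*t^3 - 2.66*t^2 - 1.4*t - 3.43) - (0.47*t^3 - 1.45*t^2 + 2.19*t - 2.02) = 0.98*t^3 - 1.21*t^2 - 3.59*t - 1.41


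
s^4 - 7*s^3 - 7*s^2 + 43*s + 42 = (s - 7)*(s - 3)*(s + 1)*(s + 2)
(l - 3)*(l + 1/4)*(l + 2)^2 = l^4 + 5*l^3/4 - 31*l^2/4 - 14*l - 3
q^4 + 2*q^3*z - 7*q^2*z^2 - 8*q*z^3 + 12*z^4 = (q - 2*z)*(q - z)*(q + 2*z)*(q + 3*z)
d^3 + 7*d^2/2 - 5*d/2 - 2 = (d - 1)*(d + 1/2)*(d + 4)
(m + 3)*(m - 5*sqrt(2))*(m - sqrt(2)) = m^3 - 6*sqrt(2)*m^2 + 3*m^2 - 18*sqrt(2)*m + 10*m + 30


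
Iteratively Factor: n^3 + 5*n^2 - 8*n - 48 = (n + 4)*(n^2 + n - 12) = (n - 3)*(n + 4)*(n + 4)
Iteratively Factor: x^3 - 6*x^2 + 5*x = (x)*(x^2 - 6*x + 5) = x*(x - 1)*(x - 5)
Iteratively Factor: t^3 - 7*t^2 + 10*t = (t - 5)*(t^2 - 2*t) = (t - 5)*(t - 2)*(t)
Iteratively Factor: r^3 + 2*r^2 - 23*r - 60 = (r + 4)*(r^2 - 2*r - 15) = (r + 3)*(r + 4)*(r - 5)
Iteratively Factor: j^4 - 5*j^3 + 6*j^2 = (j)*(j^3 - 5*j^2 + 6*j) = j*(j - 2)*(j^2 - 3*j) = j^2*(j - 2)*(j - 3)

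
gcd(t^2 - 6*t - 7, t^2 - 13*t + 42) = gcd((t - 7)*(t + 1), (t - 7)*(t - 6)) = t - 7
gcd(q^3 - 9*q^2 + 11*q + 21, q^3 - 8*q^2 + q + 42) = q^2 - 10*q + 21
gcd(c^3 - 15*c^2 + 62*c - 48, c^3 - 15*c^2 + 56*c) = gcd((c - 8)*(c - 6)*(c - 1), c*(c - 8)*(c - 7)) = c - 8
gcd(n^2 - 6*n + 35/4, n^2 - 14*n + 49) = 1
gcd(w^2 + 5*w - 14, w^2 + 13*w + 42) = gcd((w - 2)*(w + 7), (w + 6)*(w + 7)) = w + 7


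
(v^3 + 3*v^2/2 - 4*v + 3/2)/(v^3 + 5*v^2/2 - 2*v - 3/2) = (2*v - 1)/(2*v + 1)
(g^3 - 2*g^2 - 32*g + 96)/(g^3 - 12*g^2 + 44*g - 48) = (g^2 + 2*g - 24)/(g^2 - 8*g + 12)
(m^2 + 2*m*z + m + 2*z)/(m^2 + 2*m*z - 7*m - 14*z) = (m + 1)/(m - 7)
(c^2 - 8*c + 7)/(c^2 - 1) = (c - 7)/(c + 1)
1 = 1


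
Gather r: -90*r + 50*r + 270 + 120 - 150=240 - 40*r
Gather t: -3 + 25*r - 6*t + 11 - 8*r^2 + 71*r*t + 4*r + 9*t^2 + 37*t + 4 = -8*r^2 + 29*r + 9*t^2 + t*(71*r + 31) + 12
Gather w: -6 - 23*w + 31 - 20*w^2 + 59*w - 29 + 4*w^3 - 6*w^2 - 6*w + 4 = 4*w^3 - 26*w^2 + 30*w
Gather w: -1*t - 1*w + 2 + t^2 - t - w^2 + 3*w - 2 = t^2 - 2*t - w^2 + 2*w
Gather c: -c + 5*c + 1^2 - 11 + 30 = 4*c + 20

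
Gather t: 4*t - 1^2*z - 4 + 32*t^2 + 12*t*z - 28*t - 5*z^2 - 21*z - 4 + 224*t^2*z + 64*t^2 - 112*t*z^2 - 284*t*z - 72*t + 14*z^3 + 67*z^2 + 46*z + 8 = t^2*(224*z + 96) + t*(-112*z^2 - 272*z - 96) + 14*z^3 + 62*z^2 + 24*z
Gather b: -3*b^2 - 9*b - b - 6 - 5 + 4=-3*b^2 - 10*b - 7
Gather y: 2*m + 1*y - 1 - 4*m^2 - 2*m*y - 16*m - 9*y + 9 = -4*m^2 - 14*m + y*(-2*m - 8) + 8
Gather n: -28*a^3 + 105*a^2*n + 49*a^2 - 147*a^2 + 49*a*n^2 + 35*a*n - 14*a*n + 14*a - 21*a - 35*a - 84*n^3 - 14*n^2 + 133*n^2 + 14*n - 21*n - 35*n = -28*a^3 - 98*a^2 - 42*a - 84*n^3 + n^2*(49*a + 119) + n*(105*a^2 + 21*a - 42)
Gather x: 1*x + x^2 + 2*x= x^2 + 3*x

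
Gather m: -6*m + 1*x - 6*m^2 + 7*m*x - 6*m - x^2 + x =-6*m^2 + m*(7*x - 12) - x^2 + 2*x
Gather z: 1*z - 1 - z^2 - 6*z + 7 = -z^2 - 5*z + 6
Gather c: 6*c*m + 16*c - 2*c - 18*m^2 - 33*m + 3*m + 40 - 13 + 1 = c*(6*m + 14) - 18*m^2 - 30*m + 28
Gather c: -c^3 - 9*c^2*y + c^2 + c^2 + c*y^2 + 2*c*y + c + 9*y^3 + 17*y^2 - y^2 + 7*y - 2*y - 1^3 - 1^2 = -c^3 + c^2*(2 - 9*y) + c*(y^2 + 2*y + 1) + 9*y^3 + 16*y^2 + 5*y - 2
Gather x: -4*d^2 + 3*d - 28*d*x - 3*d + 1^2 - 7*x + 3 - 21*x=-4*d^2 + x*(-28*d - 28) + 4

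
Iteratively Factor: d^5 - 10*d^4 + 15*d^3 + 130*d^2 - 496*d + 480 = (d - 4)*(d^4 - 6*d^3 - 9*d^2 + 94*d - 120) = (d - 5)*(d - 4)*(d^3 - d^2 - 14*d + 24) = (d - 5)*(d - 4)*(d - 3)*(d^2 + 2*d - 8) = (d - 5)*(d - 4)*(d - 3)*(d - 2)*(d + 4)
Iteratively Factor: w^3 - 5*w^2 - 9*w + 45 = (w + 3)*(w^2 - 8*w + 15) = (w - 3)*(w + 3)*(w - 5)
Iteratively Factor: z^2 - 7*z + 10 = (z - 5)*(z - 2)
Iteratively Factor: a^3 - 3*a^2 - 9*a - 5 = (a - 5)*(a^2 + 2*a + 1) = (a - 5)*(a + 1)*(a + 1)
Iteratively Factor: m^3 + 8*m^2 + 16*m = (m + 4)*(m^2 + 4*m) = (m + 4)^2*(m)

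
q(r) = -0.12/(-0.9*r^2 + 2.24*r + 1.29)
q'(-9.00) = 0.00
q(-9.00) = 0.00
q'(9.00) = -0.00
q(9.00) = 0.00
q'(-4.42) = 0.00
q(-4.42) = 0.00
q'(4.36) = -0.02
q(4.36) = 0.02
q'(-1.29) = 0.06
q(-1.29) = 0.04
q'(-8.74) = 0.00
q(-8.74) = 0.00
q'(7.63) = -0.00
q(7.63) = 0.00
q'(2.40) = -0.11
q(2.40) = -0.08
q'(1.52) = -0.01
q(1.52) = -0.05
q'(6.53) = -0.00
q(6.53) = 0.01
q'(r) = -0.12*(1.8*r - 2.24)/(-0.9*r^2 + 2.24*r + 1.29)^2 = (0.2688 - 0.216*r)/(-0.9*r^2 + 2.24*r + 1.29)^2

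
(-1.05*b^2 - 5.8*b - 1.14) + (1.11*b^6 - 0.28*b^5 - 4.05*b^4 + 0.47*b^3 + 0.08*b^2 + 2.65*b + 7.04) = 1.11*b^6 - 0.28*b^5 - 4.05*b^4 + 0.47*b^3 - 0.97*b^2 - 3.15*b + 5.9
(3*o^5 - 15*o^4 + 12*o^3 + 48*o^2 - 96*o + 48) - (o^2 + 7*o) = 3*o^5 - 15*o^4 + 12*o^3 + 47*o^2 - 103*o + 48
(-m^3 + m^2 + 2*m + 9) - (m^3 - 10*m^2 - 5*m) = -2*m^3 + 11*m^2 + 7*m + 9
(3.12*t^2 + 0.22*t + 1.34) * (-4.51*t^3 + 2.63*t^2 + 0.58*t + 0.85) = -14.0712*t^5 + 7.2134*t^4 - 3.6552*t^3 + 6.3038*t^2 + 0.9642*t + 1.139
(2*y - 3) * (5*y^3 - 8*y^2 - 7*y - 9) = 10*y^4 - 31*y^3 + 10*y^2 + 3*y + 27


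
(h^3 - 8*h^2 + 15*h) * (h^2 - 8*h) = h^5 - 16*h^4 + 79*h^3 - 120*h^2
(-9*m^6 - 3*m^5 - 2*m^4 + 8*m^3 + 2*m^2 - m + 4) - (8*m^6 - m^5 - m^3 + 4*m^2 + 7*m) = -17*m^6 - 2*m^5 - 2*m^4 + 9*m^3 - 2*m^2 - 8*m + 4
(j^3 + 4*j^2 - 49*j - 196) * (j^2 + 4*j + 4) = j^5 + 8*j^4 - 29*j^3 - 376*j^2 - 980*j - 784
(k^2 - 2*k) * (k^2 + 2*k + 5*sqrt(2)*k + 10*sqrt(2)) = k^4 + 5*sqrt(2)*k^3 - 4*k^2 - 20*sqrt(2)*k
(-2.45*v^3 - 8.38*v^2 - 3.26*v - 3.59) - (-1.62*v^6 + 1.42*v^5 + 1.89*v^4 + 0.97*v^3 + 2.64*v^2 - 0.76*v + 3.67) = 1.62*v^6 - 1.42*v^5 - 1.89*v^4 - 3.42*v^3 - 11.02*v^2 - 2.5*v - 7.26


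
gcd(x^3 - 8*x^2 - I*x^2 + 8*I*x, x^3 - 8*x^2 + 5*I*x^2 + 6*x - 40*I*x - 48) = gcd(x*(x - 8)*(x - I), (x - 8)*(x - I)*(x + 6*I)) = x^2 + x*(-8 - I) + 8*I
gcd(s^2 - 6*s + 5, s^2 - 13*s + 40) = s - 5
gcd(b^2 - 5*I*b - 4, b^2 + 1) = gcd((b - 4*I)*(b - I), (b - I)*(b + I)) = b - I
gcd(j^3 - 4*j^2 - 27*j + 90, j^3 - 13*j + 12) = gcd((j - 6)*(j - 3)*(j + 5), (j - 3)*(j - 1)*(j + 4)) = j - 3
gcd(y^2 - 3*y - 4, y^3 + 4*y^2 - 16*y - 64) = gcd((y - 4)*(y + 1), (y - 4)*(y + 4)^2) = y - 4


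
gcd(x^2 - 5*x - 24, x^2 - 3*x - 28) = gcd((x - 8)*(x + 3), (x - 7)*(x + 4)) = 1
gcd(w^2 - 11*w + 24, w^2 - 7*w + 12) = w - 3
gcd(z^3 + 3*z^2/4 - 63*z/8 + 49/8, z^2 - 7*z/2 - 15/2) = 1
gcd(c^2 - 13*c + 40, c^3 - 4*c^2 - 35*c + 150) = c - 5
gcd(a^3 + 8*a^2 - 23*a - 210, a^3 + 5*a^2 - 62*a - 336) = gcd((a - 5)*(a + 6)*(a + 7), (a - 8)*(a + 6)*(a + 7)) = a^2 + 13*a + 42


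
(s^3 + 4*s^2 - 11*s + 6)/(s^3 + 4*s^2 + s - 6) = (s^2 + 5*s - 6)/(s^2 + 5*s + 6)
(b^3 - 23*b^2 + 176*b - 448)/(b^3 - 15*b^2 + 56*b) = (b - 8)/b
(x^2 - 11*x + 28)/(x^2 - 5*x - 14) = (x - 4)/(x + 2)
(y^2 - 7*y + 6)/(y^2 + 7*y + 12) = (y^2 - 7*y + 6)/(y^2 + 7*y + 12)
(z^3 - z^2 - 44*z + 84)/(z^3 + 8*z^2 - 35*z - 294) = (z - 2)/(z + 7)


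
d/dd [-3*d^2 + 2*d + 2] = 2 - 6*d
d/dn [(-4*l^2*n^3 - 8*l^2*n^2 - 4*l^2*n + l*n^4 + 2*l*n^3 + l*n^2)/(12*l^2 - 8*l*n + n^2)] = 2*l*(-n*(4*l - n)*(4*l*n^2 + 8*l*n + 4*l - n^3 - 2*n^2 - n) + (12*l^2 - 8*l*n + n^2)*(-6*l*n^2 - 8*l*n - 2*l + 2*n^3 + 3*n^2 + n))/(12*l^2 - 8*l*n + n^2)^2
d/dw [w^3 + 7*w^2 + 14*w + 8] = 3*w^2 + 14*w + 14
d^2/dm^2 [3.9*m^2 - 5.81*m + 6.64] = 7.80000000000000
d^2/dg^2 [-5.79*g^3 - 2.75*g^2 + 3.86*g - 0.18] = -34.74*g - 5.5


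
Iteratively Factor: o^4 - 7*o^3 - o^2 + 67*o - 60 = (o - 4)*(o^3 - 3*o^2 - 13*o + 15) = (o - 4)*(o + 3)*(o^2 - 6*o + 5) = (o - 5)*(o - 4)*(o + 3)*(o - 1)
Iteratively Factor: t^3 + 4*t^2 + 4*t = (t + 2)*(t^2 + 2*t) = (t + 2)^2*(t)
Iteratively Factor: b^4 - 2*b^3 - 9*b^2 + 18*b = (b - 3)*(b^3 + b^2 - 6*b) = (b - 3)*(b - 2)*(b^2 + 3*b) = (b - 3)*(b - 2)*(b + 3)*(b)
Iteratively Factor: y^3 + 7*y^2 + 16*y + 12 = (y + 3)*(y^2 + 4*y + 4) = (y + 2)*(y + 3)*(y + 2)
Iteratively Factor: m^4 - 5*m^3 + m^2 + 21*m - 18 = (m - 3)*(m^3 - 2*m^2 - 5*m + 6) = (m - 3)^2*(m^2 + m - 2) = (m - 3)^2*(m - 1)*(m + 2)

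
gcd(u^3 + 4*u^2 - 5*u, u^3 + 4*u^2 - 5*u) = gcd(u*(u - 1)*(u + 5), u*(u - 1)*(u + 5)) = u^3 + 4*u^2 - 5*u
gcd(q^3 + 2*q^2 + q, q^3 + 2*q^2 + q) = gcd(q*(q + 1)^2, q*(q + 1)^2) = q^3 + 2*q^2 + q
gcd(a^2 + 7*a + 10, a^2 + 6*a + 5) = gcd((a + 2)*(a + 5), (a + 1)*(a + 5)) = a + 5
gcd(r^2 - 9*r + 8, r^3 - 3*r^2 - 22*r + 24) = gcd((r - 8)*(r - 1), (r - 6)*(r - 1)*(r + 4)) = r - 1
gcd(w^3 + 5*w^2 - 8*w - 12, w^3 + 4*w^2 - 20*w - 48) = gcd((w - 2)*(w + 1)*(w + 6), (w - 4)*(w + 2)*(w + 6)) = w + 6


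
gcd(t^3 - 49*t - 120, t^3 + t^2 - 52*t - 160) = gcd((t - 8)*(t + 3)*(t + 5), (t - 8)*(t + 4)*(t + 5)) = t^2 - 3*t - 40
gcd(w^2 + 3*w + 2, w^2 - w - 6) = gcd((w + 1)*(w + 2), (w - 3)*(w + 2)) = w + 2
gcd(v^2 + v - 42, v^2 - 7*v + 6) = v - 6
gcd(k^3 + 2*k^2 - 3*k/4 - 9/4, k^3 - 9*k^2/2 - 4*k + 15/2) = k^2 + k/2 - 3/2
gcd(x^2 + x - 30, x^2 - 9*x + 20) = x - 5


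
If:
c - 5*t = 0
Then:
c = 5*t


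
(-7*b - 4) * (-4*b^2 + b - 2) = 28*b^3 + 9*b^2 + 10*b + 8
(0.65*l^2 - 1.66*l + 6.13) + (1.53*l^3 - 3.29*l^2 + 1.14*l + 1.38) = 1.53*l^3 - 2.64*l^2 - 0.52*l + 7.51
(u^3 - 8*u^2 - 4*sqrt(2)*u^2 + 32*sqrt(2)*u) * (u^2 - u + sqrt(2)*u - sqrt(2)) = u^5 - 9*u^4 - 3*sqrt(2)*u^4 + 27*sqrt(2)*u^3 - 24*sqrt(2)*u^2 + 72*u^2 - 64*u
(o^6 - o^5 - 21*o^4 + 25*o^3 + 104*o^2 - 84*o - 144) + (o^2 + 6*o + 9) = o^6 - o^5 - 21*o^4 + 25*o^3 + 105*o^2 - 78*o - 135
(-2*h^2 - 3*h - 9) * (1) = -2*h^2 - 3*h - 9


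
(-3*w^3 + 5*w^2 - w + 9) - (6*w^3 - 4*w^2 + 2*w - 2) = -9*w^3 + 9*w^2 - 3*w + 11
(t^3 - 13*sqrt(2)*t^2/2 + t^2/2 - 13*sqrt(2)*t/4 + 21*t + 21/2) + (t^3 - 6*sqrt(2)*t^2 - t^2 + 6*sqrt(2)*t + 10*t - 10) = 2*t^3 - 25*sqrt(2)*t^2/2 - t^2/2 + 11*sqrt(2)*t/4 + 31*t + 1/2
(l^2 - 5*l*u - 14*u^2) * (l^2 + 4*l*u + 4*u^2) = l^4 - l^3*u - 30*l^2*u^2 - 76*l*u^3 - 56*u^4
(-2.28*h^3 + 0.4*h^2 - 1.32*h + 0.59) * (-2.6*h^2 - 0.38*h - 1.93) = 5.928*h^5 - 0.1736*h^4 + 7.6804*h^3 - 1.8044*h^2 + 2.3234*h - 1.1387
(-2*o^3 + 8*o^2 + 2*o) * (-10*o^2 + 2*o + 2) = 20*o^5 - 84*o^4 - 8*o^3 + 20*o^2 + 4*o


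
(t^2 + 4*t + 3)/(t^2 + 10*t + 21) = (t + 1)/(t + 7)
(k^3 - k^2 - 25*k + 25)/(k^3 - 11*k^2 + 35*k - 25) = (k + 5)/(k - 5)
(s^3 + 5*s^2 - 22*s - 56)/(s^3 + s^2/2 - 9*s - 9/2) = 2*(s^3 + 5*s^2 - 22*s - 56)/(2*s^3 + s^2 - 18*s - 9)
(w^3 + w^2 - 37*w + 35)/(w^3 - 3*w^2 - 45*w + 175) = (w - 1)/(w - 5)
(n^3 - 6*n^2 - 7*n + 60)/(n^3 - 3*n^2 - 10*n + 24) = (n - 5)/(n - 2)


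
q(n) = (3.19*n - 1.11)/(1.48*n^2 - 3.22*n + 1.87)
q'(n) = (3.22 - 2.96*n)*(3.19*n - 1.11)/(1.48*n^2 - 3.22*n + 1.87)^2 + 3.19/(1.48*n^2 - 3.22*n + 1.87) = (-4.7212*n^2 + 3.2856*n + 2.3911)/(2.1904*n^4 - 9.5312*n^3 + 15.9036*n^2 - 12.0428*n + 3.4969)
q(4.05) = 0.90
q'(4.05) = -0.36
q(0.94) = 12.51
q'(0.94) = 57.42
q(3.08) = 1.45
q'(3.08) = -0.90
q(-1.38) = -0.60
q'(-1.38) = -0.13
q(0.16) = -0.43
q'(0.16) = 1.44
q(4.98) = 0.66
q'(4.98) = -0.19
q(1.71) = 6.28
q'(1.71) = -12.12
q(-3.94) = -0.36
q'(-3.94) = -0.06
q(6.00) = 0.50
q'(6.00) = -0.12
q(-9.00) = -0.20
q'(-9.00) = -0.02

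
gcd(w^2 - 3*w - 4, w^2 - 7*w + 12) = w - 4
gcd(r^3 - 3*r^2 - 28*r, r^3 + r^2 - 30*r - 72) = r + 4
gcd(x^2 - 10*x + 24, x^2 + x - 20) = x - 4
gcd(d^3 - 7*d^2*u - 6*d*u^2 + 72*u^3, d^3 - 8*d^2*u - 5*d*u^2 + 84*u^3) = -d^2 + d*u + 12*u^2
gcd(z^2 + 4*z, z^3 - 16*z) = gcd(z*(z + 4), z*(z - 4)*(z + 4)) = z^2 + 4*z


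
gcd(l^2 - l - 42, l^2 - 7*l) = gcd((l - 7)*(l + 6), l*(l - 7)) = l - 7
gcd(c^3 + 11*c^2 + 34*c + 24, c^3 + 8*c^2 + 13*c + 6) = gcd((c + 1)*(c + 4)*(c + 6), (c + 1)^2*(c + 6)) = c^2 + 7*c + 6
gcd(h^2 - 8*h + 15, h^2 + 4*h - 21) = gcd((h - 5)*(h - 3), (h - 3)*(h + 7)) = h - 3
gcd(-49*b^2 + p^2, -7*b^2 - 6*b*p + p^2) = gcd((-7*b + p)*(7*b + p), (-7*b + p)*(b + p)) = -7*b + p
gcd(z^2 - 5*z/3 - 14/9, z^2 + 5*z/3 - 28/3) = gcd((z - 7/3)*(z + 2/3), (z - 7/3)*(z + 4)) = z - 7/3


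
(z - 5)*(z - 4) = z^2 - 9*z + 20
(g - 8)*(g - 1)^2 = g^3 - 10*g^2 + 17*g - 8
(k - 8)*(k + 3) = k^2 - 5*k - 24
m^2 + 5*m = m*(m + 5)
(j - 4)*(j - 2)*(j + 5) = j^3 - j^2 - 22*j + 40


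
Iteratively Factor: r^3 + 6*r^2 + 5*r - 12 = (r + 4)*(r^2 + 2*r - 3) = (r + 3)*(r + 4)*(r - 1)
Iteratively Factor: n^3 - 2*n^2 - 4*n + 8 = (n - 2)*(n^2 - 4) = (n - 2)^2*(n + 2)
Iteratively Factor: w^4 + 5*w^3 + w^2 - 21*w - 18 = (w - 2)*(w^3 + 7*w^2 + 15*w + 9) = (w - 2)*(w + 3)*(w^2 + 4*w + 3) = (w - 2)*(w + 3)^2*(w + 1)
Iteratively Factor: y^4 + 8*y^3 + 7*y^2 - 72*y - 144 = (y - 3)*(y^3 + 11*y^2 + 40*y + 48) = (y - 3)*(y + 3)*(y^2 + 8*y + 16) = (y - 3)*(y + 3)*(y + 4)*(y + 4)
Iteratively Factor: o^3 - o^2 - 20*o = (o)*(o^2 - o - 20) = o*(o - 5)*(o + 4)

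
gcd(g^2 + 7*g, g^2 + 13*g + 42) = g + 7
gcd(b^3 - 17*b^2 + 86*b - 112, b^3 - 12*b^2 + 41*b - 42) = b^2 - 9*b + 14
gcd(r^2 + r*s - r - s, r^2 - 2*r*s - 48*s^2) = 1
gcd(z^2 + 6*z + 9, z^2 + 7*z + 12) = z + 3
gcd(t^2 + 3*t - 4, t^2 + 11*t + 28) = t + 4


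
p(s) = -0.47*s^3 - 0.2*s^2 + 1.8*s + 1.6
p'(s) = -1.41*s^2 - 0.4*s + 1.8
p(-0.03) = 1.55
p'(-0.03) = 1.81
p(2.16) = -0.18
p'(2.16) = -5.64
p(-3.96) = 20.52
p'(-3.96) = -18.73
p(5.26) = -62.87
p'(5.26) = -39.32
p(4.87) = -48.66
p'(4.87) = -33.59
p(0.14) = 1.85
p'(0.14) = 1.72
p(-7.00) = 140.41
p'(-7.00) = -64.49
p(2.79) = -5.14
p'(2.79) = -10.29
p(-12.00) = 763.36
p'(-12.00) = -196.44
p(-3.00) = 7.09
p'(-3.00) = -9.69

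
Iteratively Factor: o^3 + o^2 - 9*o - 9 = (o + 1)*(o^2 - 9) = (o - 3)*(o + 1)*(o + 3)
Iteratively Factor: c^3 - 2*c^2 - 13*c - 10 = (c + 2)*(c^2 - 4*c - 5) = (c - 5)*(c + 2)*(c + 1)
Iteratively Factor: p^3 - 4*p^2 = (p)*(p^2 - 4*p) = p*(p - 4)*(p)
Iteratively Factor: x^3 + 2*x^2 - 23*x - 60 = (x + 3)*(x^2 - x - 20) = (x + 3)*(x + 4)*(x - 5)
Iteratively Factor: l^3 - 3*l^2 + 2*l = (l - 1)*(l^2 - 2*l) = l*(l - 1)*(l - 2)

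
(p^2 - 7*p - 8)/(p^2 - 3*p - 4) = (p - 8)/(p - 4)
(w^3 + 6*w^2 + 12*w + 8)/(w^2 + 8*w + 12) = (w^2 + 4*w + 4)/(w + 6)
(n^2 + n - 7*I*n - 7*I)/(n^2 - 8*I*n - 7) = (n + 1)/(n - I)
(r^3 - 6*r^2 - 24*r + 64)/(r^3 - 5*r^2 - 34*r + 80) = (r + 4)/(r + 5)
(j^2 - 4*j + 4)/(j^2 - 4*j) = (j^2 - 4*j + 4)/(j*(j - 4))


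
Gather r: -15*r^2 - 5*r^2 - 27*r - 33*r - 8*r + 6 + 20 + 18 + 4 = -20*r^2 - 68*r + 48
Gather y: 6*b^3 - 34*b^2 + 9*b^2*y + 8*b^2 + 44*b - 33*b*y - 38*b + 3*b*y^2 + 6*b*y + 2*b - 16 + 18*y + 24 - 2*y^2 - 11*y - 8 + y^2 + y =6*b^3 - 26*b^2 + 8*b + y^2*(3*b - 1) + y*(9*b^2 - 27*b + 8)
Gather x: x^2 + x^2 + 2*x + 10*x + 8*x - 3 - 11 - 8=2*x^2 + 20*x - 22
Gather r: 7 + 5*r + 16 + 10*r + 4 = 15*r + 27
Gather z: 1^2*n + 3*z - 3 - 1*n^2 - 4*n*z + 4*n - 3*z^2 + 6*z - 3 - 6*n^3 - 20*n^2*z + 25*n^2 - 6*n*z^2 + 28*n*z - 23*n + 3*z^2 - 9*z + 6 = -6*n^3 + 24*n^2 - 6*n*z^2 - 18*n + z*(-20*n^2 + 24*n)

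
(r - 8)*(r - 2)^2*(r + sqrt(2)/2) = r^4 - 12*r^3 + sqrt(2)*r^3/2 - 6*sqrt(2)*r^2 + 36*r^2 - 32*r + 18*sqrt(2)*r - 16*sqrt(2)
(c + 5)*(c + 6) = c^2 + 11*c + 30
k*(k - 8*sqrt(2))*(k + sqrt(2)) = k^3 - 7*sqrt(2)*k^2 - 16*k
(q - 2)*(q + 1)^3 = q^4 + q^3 - 3*q^2 - 5*q - 2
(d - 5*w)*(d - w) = d^2 - 6*d*w + 5*w^2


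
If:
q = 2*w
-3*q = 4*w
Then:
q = 0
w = 0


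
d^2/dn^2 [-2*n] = 0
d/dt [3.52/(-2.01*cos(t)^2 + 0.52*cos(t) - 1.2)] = (1.8304 - 14.1504*cos(t))*sin(t)/(2.01*cos(t)^2 - 0.52*cos(t) + 1.2)^2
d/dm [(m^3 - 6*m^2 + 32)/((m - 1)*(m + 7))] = (m^4 + 12*m^3 - 57*m^2 + 20*m - 192)/(m^4 + 12*m^3 + 22*m^2 - 84*m + 49)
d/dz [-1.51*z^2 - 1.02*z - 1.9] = -3.02*z - 1.02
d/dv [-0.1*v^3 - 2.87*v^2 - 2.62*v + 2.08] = -0.3*v^2 - 5.74*v - 2.62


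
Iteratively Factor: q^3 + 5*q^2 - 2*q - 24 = (q - 2)*(q^2 + 7*q + 12) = (q - 2)*(q + 4)*(q + 3)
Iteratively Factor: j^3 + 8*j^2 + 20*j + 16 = (j + 2)*(j^2 + 6*j + 8) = (j + 2)^2*(j + 4)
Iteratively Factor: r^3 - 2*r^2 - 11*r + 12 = (r + 3)*(r^2 - 5*r + 4) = (r - 1)*(r + 3)*(r - 4)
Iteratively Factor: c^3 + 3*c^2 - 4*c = (c)*(c^2 + 3*c - 4) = c*(c + 4)*(c - 1)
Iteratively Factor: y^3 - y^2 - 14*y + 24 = (y - 2)*(y^2 + y - 12) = (y - 2)*(y + 4)*(y - 3)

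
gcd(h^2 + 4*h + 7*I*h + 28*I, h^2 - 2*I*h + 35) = 1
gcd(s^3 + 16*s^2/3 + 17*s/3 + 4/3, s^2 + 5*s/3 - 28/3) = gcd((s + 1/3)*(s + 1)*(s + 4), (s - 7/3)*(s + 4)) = s + 4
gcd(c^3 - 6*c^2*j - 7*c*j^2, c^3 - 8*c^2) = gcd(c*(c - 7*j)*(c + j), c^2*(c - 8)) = c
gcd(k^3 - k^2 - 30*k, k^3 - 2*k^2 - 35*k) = k^2 + 5*k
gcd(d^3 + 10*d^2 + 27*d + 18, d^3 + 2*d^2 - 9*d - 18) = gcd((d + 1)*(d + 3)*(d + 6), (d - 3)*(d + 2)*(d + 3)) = d + 3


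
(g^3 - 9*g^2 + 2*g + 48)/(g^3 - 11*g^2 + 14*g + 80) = (g - 3)/(g - 5)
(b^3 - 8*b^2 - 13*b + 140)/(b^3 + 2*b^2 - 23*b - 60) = (b - 7)/(b + 3)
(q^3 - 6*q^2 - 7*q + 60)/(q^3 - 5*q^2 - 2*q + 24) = (q^2 - 2*q - 15)/(q^2 - q - 6)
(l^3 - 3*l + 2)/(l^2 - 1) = (l^2 + l - 2)/(l + 1)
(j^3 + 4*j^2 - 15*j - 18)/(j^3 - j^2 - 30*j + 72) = (j + 1)/(j - 4)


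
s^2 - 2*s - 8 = (s - 4)*(s + 2)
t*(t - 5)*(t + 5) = t^3 - 25*t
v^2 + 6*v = v*(v + 6)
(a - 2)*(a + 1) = a^2 - a - 2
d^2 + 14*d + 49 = (d + 7)^2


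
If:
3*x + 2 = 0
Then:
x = -2/3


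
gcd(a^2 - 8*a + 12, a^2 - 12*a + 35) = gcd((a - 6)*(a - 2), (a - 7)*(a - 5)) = 1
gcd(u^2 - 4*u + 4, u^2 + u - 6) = u - 2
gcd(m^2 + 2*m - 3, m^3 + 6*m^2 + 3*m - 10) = m - 1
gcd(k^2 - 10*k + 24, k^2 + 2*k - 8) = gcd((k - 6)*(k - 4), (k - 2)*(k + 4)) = 1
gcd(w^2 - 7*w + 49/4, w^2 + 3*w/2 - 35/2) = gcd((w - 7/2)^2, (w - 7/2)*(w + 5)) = w - 7/2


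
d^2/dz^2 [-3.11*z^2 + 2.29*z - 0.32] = -6.22000000000000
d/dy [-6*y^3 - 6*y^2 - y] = -18*y^2 - 12*y - 1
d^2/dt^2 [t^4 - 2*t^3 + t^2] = 12*t^2 - 12*t + 2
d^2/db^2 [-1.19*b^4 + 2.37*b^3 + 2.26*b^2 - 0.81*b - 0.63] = -14.28*b^2 + 14.22*b + 4.52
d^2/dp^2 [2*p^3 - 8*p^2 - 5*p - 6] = 12*p - 16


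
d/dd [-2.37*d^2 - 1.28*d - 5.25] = -4.74*d - 1.28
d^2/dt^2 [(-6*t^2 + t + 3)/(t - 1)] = -4/(t^3 - 3*t^2 + 3*t - 1)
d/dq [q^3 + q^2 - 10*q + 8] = 3*q^2 + 2*q - 10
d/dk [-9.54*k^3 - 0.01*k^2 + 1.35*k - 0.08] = -28.62*k^2 - 0.02*k + 1.35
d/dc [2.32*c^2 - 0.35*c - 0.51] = 4.64*c - 0.35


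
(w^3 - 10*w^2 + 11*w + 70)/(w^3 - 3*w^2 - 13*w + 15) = (w^2 - 5*w - 14)/(w^2 + 2*w - 3)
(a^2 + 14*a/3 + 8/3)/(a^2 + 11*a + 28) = (a + 2/3)/(a + 7)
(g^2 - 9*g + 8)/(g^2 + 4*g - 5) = (g - 8)/(g + 5)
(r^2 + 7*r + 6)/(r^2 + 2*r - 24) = (r + 1)/(r - 4)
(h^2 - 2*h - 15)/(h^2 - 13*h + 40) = (h + 3)/(h - 8)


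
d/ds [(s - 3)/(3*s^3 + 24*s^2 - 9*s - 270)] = (-2*s - 11)/(3*(s^4 + 22*s^3 + 181*s^2 + 660*s + 900))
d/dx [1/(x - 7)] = -1/(x - 7)^2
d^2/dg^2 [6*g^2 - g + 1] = 12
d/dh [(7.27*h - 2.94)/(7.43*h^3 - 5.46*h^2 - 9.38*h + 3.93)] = (-108.0322*h^3 + 105.2268*h^2 - 32.1048*h + 0.993899999999996)/(55.2049*h^6 - 81.1356*h^5 - 109.5752*h^4 + 160.8294*h^3 + 45.0688*h^2 - 73.7268*h + 15.4449)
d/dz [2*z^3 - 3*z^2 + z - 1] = 6*z^2 - 6*z + 1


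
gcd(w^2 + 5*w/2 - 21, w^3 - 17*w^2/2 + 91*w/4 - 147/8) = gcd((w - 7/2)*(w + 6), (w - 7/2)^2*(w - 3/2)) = w - 7/2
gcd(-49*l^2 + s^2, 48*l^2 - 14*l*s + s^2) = 1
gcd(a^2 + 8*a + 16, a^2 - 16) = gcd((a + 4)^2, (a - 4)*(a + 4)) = a + 4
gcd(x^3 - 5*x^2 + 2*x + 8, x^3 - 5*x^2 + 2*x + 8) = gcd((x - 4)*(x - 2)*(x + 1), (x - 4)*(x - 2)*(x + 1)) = x^3 - 5*x^2 + 2*x + 8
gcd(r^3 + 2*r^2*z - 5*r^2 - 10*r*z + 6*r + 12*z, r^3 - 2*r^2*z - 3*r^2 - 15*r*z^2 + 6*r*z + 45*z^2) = r - 3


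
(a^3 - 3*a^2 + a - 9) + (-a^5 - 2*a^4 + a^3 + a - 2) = -a^5 - 2*a^4 + 2*a^3 - 3*a^2 + 2*a - 11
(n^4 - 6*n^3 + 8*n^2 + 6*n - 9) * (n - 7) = n^5 - 13*n^4 + 50*n^3 - 50*n^2 - 51*n + 63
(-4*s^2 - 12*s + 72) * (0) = 0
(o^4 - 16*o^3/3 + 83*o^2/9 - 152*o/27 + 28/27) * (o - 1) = o^5 - 19*o^4/3 + 131*o^3/9 - 401*o^2/27 + 20*o/3 - 28/27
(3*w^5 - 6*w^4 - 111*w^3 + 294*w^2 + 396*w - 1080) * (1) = 3*w^5 - 6*w^4 - 111*w^3 + 294*w^2 + 396*w - 1080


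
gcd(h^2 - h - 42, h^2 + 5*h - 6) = h + 6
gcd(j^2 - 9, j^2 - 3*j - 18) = j + 3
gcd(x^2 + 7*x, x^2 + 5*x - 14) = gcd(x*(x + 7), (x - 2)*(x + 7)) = x + 7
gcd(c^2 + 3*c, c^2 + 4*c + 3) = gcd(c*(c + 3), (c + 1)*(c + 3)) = c + 3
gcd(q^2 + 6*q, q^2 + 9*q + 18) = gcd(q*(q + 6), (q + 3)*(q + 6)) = q + 6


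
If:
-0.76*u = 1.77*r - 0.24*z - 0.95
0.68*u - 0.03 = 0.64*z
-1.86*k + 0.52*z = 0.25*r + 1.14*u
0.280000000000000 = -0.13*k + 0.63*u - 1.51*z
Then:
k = -0.03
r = 0.59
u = -0.21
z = -0.27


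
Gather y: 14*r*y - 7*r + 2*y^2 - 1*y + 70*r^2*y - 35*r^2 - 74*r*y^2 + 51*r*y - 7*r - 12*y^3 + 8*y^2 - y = -35*r^2 - 14*r - 12*y^3 + y^2*(10 - 74*r) + y*(70*r^2 + 65*r - 2)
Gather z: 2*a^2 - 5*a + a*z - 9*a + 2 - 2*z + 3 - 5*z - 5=2*a^2 - 14*a + z*(a - 7)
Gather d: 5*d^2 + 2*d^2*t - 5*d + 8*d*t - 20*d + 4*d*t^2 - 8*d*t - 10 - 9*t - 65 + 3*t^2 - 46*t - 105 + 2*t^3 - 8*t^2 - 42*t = d^2*(2*t + 5) + d*(4*t^2 - 25) + 2*t^3 - 5*t^2 - 97*t - 180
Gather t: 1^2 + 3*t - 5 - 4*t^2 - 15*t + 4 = -4*t^2 - 12*t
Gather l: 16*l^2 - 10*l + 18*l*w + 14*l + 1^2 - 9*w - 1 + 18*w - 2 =16*l^2 + l*(18*w + 4) + 9*w - 2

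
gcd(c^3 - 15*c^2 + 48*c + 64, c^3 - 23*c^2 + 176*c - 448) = c^2 - 16*c + 64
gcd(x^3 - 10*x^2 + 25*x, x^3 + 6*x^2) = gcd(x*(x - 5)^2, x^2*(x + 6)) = x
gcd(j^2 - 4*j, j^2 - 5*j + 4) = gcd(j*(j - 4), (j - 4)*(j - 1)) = j - 4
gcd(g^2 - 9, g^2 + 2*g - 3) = g + 3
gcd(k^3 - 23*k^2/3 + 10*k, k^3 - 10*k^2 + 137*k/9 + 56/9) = 1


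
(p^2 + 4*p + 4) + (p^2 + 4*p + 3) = 2*p^2 + 8*p + 7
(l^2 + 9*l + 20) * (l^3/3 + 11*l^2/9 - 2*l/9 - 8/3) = l^5/3 + 38*l^4/9 + 157*l^3/9 + 178*l^2/9 - 256*l/9 - 160/3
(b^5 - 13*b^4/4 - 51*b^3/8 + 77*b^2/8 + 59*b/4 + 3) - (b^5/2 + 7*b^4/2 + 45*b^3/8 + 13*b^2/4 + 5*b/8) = b^5/2 - 27*b^4/4 - 12*b^3 + 51*b^2/8 + 113*b/8 + 3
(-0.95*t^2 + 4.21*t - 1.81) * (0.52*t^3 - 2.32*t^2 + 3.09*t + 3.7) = -0.494*t^5 + 4.3932*t^4 - 13.6439*t^3 + 13.6931*t^2 + 9.9841*t - 6.697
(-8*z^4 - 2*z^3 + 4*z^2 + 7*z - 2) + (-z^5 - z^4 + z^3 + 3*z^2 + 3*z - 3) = -z^5 - 9*z^4 - z^3 + 7*z^2 + 10*z - 5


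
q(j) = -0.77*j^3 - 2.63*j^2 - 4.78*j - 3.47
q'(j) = -2.31*j^2 - 5.26*j - 4.78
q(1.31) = -15.98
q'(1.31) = -15.63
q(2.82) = -55.13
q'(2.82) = -37.98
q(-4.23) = 27.97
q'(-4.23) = -23.86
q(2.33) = -38.63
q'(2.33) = -29.58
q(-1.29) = -0.03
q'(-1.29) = -1.84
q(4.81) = -173.00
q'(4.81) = -83.52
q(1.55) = -20.06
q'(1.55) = -18.48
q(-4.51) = 35.23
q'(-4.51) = -28.04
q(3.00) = -62.27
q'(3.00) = -41.35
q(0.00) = -3.47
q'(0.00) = -4.78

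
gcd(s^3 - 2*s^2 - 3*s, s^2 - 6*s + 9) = s - 3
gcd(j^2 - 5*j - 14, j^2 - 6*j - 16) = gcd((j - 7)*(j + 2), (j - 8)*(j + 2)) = j + 2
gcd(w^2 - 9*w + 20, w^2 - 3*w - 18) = 1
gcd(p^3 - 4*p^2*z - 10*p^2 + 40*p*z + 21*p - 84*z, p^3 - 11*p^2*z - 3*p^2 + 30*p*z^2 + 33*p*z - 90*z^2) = p - 3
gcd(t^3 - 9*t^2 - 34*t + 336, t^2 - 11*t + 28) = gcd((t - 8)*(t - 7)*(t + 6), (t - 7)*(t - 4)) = t - 7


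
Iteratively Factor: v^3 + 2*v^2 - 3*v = (v)*(v^2 + 2*v - 3) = v*(v + 3)*(v - 1)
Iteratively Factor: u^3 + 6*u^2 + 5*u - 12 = (u + 3)*(u^2 + 3*u - 4) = (u + 3)*(u + 4)*(u - 1)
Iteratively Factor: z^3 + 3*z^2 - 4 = (z + 2)*(z^2 + z - 2) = (z + 2)^2*(z - 1)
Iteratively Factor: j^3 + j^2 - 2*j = (j - 1)*(j^2 + 2*j) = j*(j - 1)*(j + 2)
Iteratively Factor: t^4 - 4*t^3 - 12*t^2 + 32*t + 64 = (t - 4)*(t^3 - 12*t - 16) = (t - 4)*(t + 2)*(t^2 - 2*t - 8) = (t - 4)*(t + 2)^2*(t - 4)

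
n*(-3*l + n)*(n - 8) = -3*l*n^2 + 24*l*n + n^3 - 8*n^2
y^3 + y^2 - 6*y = y*(y - 2)*(y + 3)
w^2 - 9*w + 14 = (w - 7)*(w - 2)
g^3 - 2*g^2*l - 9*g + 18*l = (g - 3)*(g + 3)*(g - 2*l)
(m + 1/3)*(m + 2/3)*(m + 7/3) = m^3 + 10*m^2/3 + 23*m/9 + 14/27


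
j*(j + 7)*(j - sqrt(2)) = j^3 - sqrt(2)*j^2 + 7*j^2 - 7*sqrt(2)*j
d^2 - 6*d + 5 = (d - 5)*(d - 1)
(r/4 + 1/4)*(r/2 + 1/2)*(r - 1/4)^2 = r^4/8 + 3*r^3/16 + r^2/128 - 3*r/64 + 1/128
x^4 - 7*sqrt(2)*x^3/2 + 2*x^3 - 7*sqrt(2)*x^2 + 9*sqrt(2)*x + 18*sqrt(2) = (x + 2)*(x - 3*sqrt(2))*(x - 3*sqrt(2)/2)*(x + sqrt(2))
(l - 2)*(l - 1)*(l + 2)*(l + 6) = l^4 + 5*l^3 - 10*l^2 - 20*l + 24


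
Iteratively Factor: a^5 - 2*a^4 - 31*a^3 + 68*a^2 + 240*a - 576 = (a + 4)*(a^4 - 6*a^3 - 7*a^2 + 96*a - 144) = (a - 4)*(a + 4)*(a^3 - 2*a^2 - 15*a + 36) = (a - 4)*(a - 3)*(a + 4)*(a^2 + a - 12) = (a - 4)*(a - 3)^2*(a + 4)*(a + 4)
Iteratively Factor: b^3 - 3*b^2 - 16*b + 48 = (b - 3)*(b^2 - 16) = (b - 4)*(b - 3)*(b + 4)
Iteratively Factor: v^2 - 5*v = (v - 5)*(v)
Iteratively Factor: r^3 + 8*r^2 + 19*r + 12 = (r + 4)*(r^2 + 4*r + 3) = (r + 1)*(r + 4)*(r + 3)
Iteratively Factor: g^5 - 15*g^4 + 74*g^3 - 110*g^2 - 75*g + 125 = (g - 1)*(g^4 - 14*g^3 + 60*g^2 - 50*g - 125) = (g - 1)*(g + 1)*(g^3 - 15*g^2 + 75*g - 125) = (g - 5)*(g - 1)*(g + 1)*(g^2 - 10*g + 25) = (g - 5)^2*(g - 1)*(g + 1)*(g - 5)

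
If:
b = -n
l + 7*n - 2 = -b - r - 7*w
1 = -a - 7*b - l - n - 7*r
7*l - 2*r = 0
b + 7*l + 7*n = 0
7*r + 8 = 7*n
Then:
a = 341/49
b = -2/7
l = -12/49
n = 2/7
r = -6/7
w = 68/343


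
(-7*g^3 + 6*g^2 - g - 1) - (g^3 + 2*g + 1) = -8*g^3 + 6*g^2 - 3*g - 2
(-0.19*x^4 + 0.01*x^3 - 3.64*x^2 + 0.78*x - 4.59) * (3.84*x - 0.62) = -0.7296*x^5 + 0.1562*x^4 - 13.9838*x^3 + 5.252*x^2 - 18.1092*x + 2.8458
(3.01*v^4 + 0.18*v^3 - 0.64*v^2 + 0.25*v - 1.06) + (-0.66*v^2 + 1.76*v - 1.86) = 3.01*v^4 + 0.18*v^3 - 1.3*v^2 + 2.01*v - 2.92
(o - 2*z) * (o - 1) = o^2 - 2*o*z - o + 2*z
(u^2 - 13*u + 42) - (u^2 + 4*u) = 42 - 17*u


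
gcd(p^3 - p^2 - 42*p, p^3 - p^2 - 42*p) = p^3 - p^2 - 42*p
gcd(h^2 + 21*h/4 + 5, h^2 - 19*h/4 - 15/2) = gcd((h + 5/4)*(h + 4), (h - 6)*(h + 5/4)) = h + 5/4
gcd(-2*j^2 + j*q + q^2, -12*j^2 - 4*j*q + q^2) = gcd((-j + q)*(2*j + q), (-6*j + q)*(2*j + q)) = 2*j + q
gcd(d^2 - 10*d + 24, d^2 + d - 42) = d - 6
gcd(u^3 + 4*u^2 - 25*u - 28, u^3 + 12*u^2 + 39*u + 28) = u^2 + 8*u + 7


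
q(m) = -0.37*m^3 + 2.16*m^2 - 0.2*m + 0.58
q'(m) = -1.11*m^2 + 4.32*m - 0.2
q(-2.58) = 21.83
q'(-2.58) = -18.73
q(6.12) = -4.55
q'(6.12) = -15.34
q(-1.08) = 3.78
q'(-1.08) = -6.16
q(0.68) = 1.33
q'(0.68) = 2.22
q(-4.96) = 99.86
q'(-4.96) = -48.93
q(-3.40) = 40.77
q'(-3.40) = -27.72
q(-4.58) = 82.35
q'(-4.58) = -43.27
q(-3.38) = 40.22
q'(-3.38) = -27.48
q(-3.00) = 30.61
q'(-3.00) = -23.15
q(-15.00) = 1738.33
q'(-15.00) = -314.75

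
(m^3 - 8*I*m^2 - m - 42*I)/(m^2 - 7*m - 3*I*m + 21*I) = (m^2 - 5*I*m + 14)/(m - 7)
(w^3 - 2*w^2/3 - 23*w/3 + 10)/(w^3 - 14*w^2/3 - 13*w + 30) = (w - 2)/(w - 6)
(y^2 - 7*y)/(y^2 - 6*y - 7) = y/(y + 1)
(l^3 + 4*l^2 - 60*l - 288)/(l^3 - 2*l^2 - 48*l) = (l + 6)/l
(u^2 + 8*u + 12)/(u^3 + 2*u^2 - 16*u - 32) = (u + 6)/(u^2 - 16)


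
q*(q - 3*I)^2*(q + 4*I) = q^4 - 2*I*q^3 + 15*q^2 - 36*I*q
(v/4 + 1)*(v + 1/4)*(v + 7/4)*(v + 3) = v^4/4 + 9*v^3/4 + 423*v^2/64 + 433*v/64 + 21/16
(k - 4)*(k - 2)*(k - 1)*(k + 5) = k^4 - 2*k^3 - 21*k^2 + 62*k - 40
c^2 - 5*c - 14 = (c - 7)*(c + 2)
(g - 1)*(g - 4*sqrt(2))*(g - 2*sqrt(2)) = g^3 - 6*sqrt(2)*g^2 - g^2 + 6*sqrt(2)*g + 16*g - 16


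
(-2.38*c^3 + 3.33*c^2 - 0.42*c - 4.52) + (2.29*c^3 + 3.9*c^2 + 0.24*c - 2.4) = -0.0899999999999999*c^3 + 7.23*c^2 - 0.18*c - 6.92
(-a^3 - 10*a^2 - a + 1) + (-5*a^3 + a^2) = -6*a^3 - 9*a^2 - a + 1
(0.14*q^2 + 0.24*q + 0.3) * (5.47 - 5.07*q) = -0.7098*q^3 - 0.451*q^2 - 0.2082*q + 1.641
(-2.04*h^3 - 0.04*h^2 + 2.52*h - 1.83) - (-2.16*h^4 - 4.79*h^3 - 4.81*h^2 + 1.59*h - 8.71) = 2.16*h^4 + 2.75*h^3 + 4.77*h^2 + 0.93*h + 6.88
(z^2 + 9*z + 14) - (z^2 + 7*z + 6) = 2*z + 8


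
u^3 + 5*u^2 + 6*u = u*(u + 2)*(u + 3)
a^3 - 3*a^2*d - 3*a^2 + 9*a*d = a*(a - 3)*(a - 3*d)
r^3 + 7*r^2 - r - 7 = (r - 1)*(r + 1)*(r + 7)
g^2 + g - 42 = (g - 6)*(g + 7)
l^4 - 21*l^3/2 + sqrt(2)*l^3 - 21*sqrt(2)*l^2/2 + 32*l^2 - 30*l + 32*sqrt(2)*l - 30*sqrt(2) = (l - 6)*(l - 5/2)*(l - 2)*(l + sqrt(2))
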